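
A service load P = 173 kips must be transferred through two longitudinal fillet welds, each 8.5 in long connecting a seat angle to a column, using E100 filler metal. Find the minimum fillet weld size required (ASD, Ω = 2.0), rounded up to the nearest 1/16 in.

w = 1/2 in

E100XX → F_EXX = 100 ksi.
Total weld length L = 17 in.
Required throat t_e = P × Ω / (0.6 F_EXX × L) = 173 × 2.0 / (0.6 × 100 × 17) = 0.3392 in.
Required leg w = t_e / 0.707 = 0.4798 in → use 1/2 in.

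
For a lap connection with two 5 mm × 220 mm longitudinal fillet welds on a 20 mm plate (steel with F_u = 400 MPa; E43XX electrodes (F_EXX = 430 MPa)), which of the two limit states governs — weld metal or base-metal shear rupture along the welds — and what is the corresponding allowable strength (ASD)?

R_n/Ω ≈ 201 kN (weld metal governs)

t_e = 0.707 × 5 = 3.535 mm; L = 440 mm.
Weld metal: R_n/Ω = (1/2.0) × 0.6 × 430 × 3.535 × 440 × 10⁻³ = 200.6 kN.
Base metal (shear rupture): R_n/Ω = (1/2.0) × 0.6 × 400 × 20 × 440 × 10⁻³ = 1056 kN.
Governing: weld metal.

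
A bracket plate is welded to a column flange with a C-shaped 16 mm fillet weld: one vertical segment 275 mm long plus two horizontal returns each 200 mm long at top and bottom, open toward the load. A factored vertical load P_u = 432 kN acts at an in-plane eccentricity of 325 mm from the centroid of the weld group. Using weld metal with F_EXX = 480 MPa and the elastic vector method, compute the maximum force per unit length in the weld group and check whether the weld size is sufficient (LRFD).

f_max ≈ 2750 N/mm; NOT adequate

Total weld length L_w = 675 mm. Treat welds as unit-width lines.
Centroid: x̄ = 2×200×100 / 675 = 59.26 mm from the vertical weld.
Polar moment about centroid: J = I_x + I_y = [275³/12 + 2×200×137.5²] + [275×59.26² + 2(200³/12 + 200×40.74²)] = 12260000 mm³.
Direct shear f_v = P/L_w = 432×10³ / 675 = 640 N/mm (vertical).
Torsion M = P·e = 432×10³ × 325 = 140400000 N·mm.
Critical point at (x, y) = (140.7, 137.5) from centroid. f_tx = M·y/J = 1575 N/mm; f_ty = M·x/J = 1612 N/mm.
Resultant f_max = √[f_tx² + (f_v + f_ty)²] = √[1575² + (640 + 1612)²] = 2748 N/mm.
Capacity per unit length: φr_n = 0.75 × 0.6 × 480 × (0.707 × 16) = 2443 N/mm.
2748 > 2443 → NOT adequate.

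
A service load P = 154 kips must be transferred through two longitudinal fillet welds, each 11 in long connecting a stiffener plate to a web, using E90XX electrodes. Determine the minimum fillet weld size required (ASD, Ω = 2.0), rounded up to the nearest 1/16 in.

w = 3/8 in

E90XX → F_EXX = 90 ksi.
Total weld length L = 22 in.
Required throat t_e = P × Ω / (0.6 F_EXX × L) = 154 × 2.0 / (0.6 × 90 × 22) = 0.2593 in.
Required leg w = t_e / 0.707 = 0.3667 in → use 3/8 in.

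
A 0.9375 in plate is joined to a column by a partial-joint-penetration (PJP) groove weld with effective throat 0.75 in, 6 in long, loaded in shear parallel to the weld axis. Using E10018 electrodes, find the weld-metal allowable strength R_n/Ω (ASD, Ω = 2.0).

R_n/Ω ≈ 135 kips

E100XX → F_EXX = 100 ksi.
Effective throat (given) t_e = 0.75 in.
A_we = 0.75 × 6 = 4.5 in².
F_nw = 0.6 F_EXX = 60 ksi.
R_n/Ω = (60 × 4.5) / 2.0 = 135 kips.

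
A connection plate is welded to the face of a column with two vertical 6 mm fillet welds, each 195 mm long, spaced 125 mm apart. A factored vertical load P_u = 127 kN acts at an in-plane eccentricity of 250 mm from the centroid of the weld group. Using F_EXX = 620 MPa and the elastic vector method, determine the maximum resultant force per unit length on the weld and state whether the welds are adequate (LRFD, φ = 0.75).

Total weld length L_w = 390 mm. Treat welds as unit-width lines.
Polar moment about centroid: J = 2[d³/12 + d(b/2)²] = 2[195³/12 + 195×62.5²] = 2759000 mm³.
Direct shear f_v = P/L_w = 127×10³ / 390 = 325.6 N/mm (vertical).
Torsion M = P·e = 127×10³ × 250 = 31750000 N·mm.
Critical point at (x, y) = (62.5, 97.5) from centroid. f_tx = M·y/J = 1122 N/mm; f_ty = M·x/J = 719.2 N/mm.
Resultant f_max = √[f_tx² + (f_v + f_ty)²] = √[1122² + (325.6 + 719.2)²] = 1533 N/mm.
Capacity per unit length: φr_n = 0.75 × 0.6 × 620 × (0.707 × 6) = 1184 N/mm.
1533 > 1184 → NOT adequate.

f_max ≈ 1530 N/mm; NOT adequate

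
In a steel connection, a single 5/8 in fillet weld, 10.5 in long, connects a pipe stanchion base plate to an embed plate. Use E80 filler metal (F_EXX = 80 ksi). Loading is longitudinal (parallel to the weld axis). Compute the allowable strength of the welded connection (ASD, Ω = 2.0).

Effective throat t_e = 0.707 × 0.625 = 0.4419 in.
Total length L = 10.5 in; A_we = 0.4419 × 10.5 = 4.64 in².
F_nw = 0.6 F_EXX = 0.6 × 80 = 48 ksi.
R_n = 48 × 4.64 = 222.7 kip; R_n/Ω = 222.7/2.0 = 111.4 kip.

R_n/Ω ≈ 111 kip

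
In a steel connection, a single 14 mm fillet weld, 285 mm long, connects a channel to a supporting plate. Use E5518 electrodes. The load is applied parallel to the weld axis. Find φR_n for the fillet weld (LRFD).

E55XX → F_EXX = 550 MPa.
Effective throat t_e = 0.707 × 14 = 9.898 mm.
Total length L = 285 mm; A_we = 9.898 × 285 = 2821 mm².
F_nw = 0.6 F_EXX = 0.6 × 550 = 330 MPa.
φR_n = 0.75 × 330 × 2821 × 10⁻³ = 698.2 kN.

φR_n ≈ 698 kN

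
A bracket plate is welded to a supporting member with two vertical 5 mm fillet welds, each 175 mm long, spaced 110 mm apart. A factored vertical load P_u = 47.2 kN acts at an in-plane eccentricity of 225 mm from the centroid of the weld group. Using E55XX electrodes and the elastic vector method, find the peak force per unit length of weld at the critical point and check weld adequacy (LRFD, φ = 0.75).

E55XX → F_EXX = 550 MPa.
Total weld length L_w = 350 mm. Treat welds as unit-width lines.
Polar moment about centroid: J = 2[d³/12 + d(b/2)²] = 2[175³/12 + 175×55²] = 1952000 mm³.
Direct shear f_v = P/L_w = 47.2×10³ / 350 = 134.9 N/mm (vertical).
Torsion M = P·e = 47.2×10³ × 225 = 10620000 N·mm.
Critical point at (x, y) = (55, 87.5) from centroid. f_tx = M·y/J = 476.1 N/mm; f_ty = M·x/J = 299.2 N/mm.
Resultant f_max = √[f_tx² + (f_v + f_ty)²] = √[476.1² + (134.9 + 299.2)²] = 644.3 N/mm.
Capacity per unit length: φr_n = 0.75 × 0.6 × 550 × (0.707 × 5) = 874.9 N/mm.
644.3 ≤ 874.9 → adequate.

f_max ≈ 644 N/mm; adequate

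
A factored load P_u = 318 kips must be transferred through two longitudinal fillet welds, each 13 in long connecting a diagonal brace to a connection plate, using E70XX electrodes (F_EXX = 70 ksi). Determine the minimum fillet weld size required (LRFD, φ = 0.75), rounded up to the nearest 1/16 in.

Total weld length L = 26 in.
Required throat t_e = P_u / (φ × 0.6 F_EXX × L) = 318 / (0.75 × 0.6 × 70 × 26) = 0.3883 in.
Required leg w = t_e / 0.707 = 0.5492 in → use 9/16 in.

w = 9/16 in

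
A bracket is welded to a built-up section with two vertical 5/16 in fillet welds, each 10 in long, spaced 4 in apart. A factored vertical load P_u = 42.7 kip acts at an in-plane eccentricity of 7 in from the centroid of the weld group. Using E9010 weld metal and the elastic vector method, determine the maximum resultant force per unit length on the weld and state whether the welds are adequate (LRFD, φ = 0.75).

E90XX → F_EXX = 90 ksi.
Total weld length L_w = 20 in. Treat welds as unit-width lines.
Polar moment about centroid: J = 2[d³/12 + d(b/2)²] = 2[10³/12 + 10×2²] = 246.7 in³.
Direct shear f_v = P/L_w = 42.7 / 20 = 2.135 kip/in (vertical).
Torsion M = P·e = 42.7 × 7 = 298.9 kip·in.
Critical point at (x, y) = (2, 5) from centroid. f_tx = M·y/J = 6.059 kip/in; f_ty = M·x/J = 2.424 kip/in.
Resultant f_max = √[f_tx² + (f_v + f_ty)²] = √[6.059² + (2.135 + 2.424)²] = 7.582 kip/in.
Capacity per unit length: φr_n = 0.75 × 0.6 × 90 × (0.707 × 0.3125) = 8.948 kip/in.
7.582 ≤ 8.948 → adequate.

f_max ≈ 7.58 kip/in; adequate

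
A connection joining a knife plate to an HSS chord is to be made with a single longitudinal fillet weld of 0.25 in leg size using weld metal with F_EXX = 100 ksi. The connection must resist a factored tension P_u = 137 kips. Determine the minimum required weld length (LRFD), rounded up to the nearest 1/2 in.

Throat t_e = 0.707 × 0.25 = 0.1767 in.
φr_n = 0.75 × 0.6 × 100 × 0.1767 = 7.954 kips/in.
L_req = P_u / φr_n = 137 / 7.954 = 17.22 in total.
Round up → use L = 17.5 in.

L = 17.5 in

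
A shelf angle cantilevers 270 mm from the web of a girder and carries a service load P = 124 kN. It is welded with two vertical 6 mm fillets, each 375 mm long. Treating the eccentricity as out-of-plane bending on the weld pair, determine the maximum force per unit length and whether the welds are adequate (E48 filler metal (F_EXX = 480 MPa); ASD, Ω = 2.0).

f_max ≈ 733 N/mm; NOT adequate

L_w = 2 × 375 = 750 mm; section modulus (unit throat) S = 2 × L²/6 = 46880 mm².
Direct shear f_v = P/L_w = 124×10³/750 = 165.3 N/mm.
Moment M = P × e = 124×10³ × 270 = 33480000 N·mm; bending f_b = M/S = 714.2 N/mm.
f_max = √(f_v² + f_b²) = √(165.3² + 714.2²) = 733.1 N/mm.
r_n/Ω = (1/2.0) × 0.6 × 480 × (0.707 × 6) = 610.8 N/mm → NOT adequate.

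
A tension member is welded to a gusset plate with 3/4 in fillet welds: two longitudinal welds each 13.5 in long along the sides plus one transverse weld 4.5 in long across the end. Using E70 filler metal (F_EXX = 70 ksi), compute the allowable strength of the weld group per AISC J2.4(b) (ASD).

R_n/Ω ≈ 351 kips

t_e = 0.707 × 0.75 = 0.5302 in.
R_nwl = 0.6 × 70 × 0.5302 × 27 = 601.3 kips (longitudinal, 2 welds).
R_nwt = 0.6 × 70 × 0.5302 × 4.5 = 100.2 kips (transverse, base value).
(i) R_nwl + R_nwt = 701.5 kips; (ii) 0.85 R_nwl + 1.5 R_nwt = 661.4 kips.
R_n = max = 701.5 kips [governs: (i)]; R_n/Ω = 350.8 kips.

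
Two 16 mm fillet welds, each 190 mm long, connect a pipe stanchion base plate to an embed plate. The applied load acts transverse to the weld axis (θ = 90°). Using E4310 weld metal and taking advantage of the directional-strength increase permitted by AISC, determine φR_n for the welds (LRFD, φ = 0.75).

φR_n ≈ 1250 kN

E43XX → F_EXX = 430 MPa.
t_e = 0.707 × 16 = 11.31 mm; A_we = 11.31 × 380 = 4299 mm².
Directional factor: 1.0 + 0.5 sin^1.5(90°) = 1.5.
F_nw = 0.6 × 430 × 1.5 = 387 MPa.
φR_n = 0.75 × 387 × 4299 × 10⁻³ = 1248 kN.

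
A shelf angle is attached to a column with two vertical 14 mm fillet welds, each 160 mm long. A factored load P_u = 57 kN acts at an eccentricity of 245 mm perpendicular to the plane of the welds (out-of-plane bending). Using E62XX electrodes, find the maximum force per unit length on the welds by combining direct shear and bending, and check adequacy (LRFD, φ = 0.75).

E62XX → F_EXX = 620 MPa.
L_w = 2 × 160 = 320 mm; section modulus (unit throat) S = 2 × L²/6 = 8533 mm².
Direct shear f_v = P/L_w = 57×10³/320 = 178.1 N/mm.
Moment M = P × e = 57×10³ × 245 = 13965000 N·mm; bending f_b = M/S = 1637 N/mm.
f_max = √(f_v² + f_b²) = √(178.1² + 1637²) = 1646 N/mm.
φr_n = 0.75 × 0.6 × 620 × (0.707 × 14) = 2762 N/mm → adequate.

f_max ≈ 1650 N/mm; adequate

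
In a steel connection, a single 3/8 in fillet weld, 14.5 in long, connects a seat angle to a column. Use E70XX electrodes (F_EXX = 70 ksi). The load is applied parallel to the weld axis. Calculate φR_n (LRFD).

Effective throat t_e = 0.707 × 0.375 = 0.2651 in.
Total length L = 14.5 in; A_we = 0.2651 × 14.5 = 3.844 in².
F_nw = 0.6 F_EXX = 0.6 × 70 = 42 ksi.
φR_n = 0.75 × 42 × 3.844 = 121.1 kips.

φR_n ≈ 121 kips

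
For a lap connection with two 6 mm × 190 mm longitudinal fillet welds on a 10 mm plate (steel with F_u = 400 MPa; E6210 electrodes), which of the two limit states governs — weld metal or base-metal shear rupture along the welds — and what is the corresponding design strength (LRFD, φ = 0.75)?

φR_n ≈ 450 kN (weld metal governs)

E62XX → F_EXX = 620 MPa.
t_e = 0.707 × 6 = 4.242 mm; L = 380 mm.
Weld metal: φR_n = 0.75 × 0.6 × 620 × 4.242 × 380 × 10⁻³ = 449.7 kN.
Base metal (shear rupture): φR_n = 0.75 × 0.6 × 400 × 10 × 380 × 10⁻³ = 684 kN.
Governing: weld metal.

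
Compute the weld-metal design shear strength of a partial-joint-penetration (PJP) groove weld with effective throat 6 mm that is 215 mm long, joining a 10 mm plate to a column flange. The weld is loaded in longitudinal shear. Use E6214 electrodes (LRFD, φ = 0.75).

φR_n ≈ 360 kN

E62XX → F_EXX = 620 MPa.
Effective throat (given) t_e = 6 mm.
A_we = 6 × 215 = 1290 mm².
F_nw = 0.6 F_EXX = 372 MPa.
φR_n = 0.75 × 372 × 1290 × 10⁻³ = 359.9 kN.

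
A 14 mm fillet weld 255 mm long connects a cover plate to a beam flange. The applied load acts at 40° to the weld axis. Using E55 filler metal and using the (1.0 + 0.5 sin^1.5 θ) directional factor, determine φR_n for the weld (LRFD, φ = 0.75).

E55XX → F_EXX = 550 MPa.
t_e = 0.707 × 14 = 9.898 mm; A_we = 9.898 × 255 = 2524 mm².
Directional factor: 1.0 + 0.5 sin^1.5(40°) = 1.258.
F_nw = 0.6 × 550 × 1.258 = 415 MPa.
φR_n = 0.75 × 415 × 2524 × 10⁻³ = 785.7 kN.

φR_n ≈ 786 kN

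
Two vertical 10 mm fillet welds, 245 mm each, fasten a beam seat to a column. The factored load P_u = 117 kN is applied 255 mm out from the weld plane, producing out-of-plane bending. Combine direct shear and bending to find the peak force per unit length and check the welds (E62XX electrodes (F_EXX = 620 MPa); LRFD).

f_max ≈ 1510 N/mm; adequate

L_w = 2 × 245 = 490 mm; section modulus (unit throat) S = 2 × L²/6 = 20010 mm².
Direct shear f_v = P/L_w = 117×10³/490 = 238.8 N/mm.
Moment M = P × e = 117×10³ × 255 = 29835000 N·mm; bending f_b = M/S = 1491 N/mm.
f_max = √(f_v² + f_b²) = √(238.8² + 1491²) = 1510 N/mm.
φr_n = 0.75 × 0.6 × 620 × (0.707 × 10) = 1973 N/mm → adequate.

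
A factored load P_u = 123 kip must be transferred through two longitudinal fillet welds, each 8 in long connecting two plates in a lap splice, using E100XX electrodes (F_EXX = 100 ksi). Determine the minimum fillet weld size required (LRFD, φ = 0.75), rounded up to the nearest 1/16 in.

w = 1/4 in

Total weld length L = 16 in.
Required throat t_e = P_u / (φ × 0.6 F_EXX × L) = 123 / (0.75 × 0.6 × 100 × 16) = 0.1708 in.
Required leg w = t_e / 0.707 = 0.2416 in → use 1/4 in.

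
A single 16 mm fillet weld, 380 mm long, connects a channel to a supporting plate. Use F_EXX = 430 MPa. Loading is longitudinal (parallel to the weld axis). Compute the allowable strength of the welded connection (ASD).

Effective throat t_e = 0.707 × 16 = 11.31 mm.
Total length L = 380 mm; A_we = 11.31 × 380 = 4299 mm².
F_nw = 0.6 F_EXX = 0.6 × 430 = 258 MPa.
R_n = 258 × 4299 × 10⁻³ = 1109 kN; R_n/Ω = 1109/2.0 = 554.5 kN.

R_n/Ω ≈ 555 kN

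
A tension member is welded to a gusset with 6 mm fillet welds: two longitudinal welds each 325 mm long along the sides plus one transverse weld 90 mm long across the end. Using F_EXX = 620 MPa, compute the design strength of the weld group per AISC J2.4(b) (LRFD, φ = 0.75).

t_e = 0.707 × 6 = 4.242 mm.
R_nwl = 0.6 × 620 × 4.242 × 650 × 10⁻³ = 1026 kN (longitudinal, 2 welds).
R_nwt = 0.6 × 620 × 4.242 × 90 × 10⁻³ = 142 kN (transverse, base value).
(i) R_nwl + R_nwt = 1168 kN; (ii) 0.85 R_nwl + 1.5 R_nwt = 1085 kN.
R_n = max = 1168 kN [governs: (i)]; φR_n = 875.8 kN.

φR_n ≈ 876 kN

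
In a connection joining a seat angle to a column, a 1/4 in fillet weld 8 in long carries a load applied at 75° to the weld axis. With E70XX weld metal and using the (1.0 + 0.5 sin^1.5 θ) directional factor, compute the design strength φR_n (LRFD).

φR_n ≈ 65.7 kip

E70XX → F_EXX = 70 ksi.
t_e = 0.707 × 0.25 = 0.1767 in; A_we = 0.1767 × 8 = 1.414 in².
Directional factor: 1.0 + 0.5 sin^1.5(75°) = 1.475.
F_nw = 0.6 × 70 × 1.475 = 61.94 ksi.
φR_n = 0.75 × 61.94 × 1.414 = 65.68 kip.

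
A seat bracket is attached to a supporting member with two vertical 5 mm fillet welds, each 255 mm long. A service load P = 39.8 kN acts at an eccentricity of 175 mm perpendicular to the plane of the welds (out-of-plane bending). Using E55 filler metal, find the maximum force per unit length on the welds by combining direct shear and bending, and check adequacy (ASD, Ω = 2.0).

E55XX → F_EXX = 550 MPa.
L_w = 2 × 255 = 510 mm; section modulus (unit throat) S = 2 × L²/6 = 21680 mm².
Direct shear f_v = P/L_w = 39.8×10³/510 = 78.04 N/mm.
Moment M = P × e = 39.8×10³ × 175 = 6965000 N·mm; bending f_b = M/S = 321.3 N/mm.
f_max = √(f_v² + f_b²) = √(78.04² + 321.3²) = 330.7 N/mm.
r_n/Ω = (1/2.0) × 0.6 × 550 × (0.707 × 5) = 583.3 N/mm → adequate.

f_max ≈ 331 N/mm; adequate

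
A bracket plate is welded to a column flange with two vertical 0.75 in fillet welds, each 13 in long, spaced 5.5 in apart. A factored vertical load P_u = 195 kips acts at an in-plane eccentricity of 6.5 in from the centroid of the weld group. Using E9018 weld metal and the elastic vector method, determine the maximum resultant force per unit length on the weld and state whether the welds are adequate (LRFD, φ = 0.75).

f_max ≈ 20 kip/in; adequate

E90XX → F_EXX = 90 ksi.
Total weld length L_w = 26 in. Treat welds as unit-width lines.
Polar moment about centroid: J = 2[d³/12 + d(b/2)²] = 2[13³/12 + 13×2.75²] = 562.8 in³.
Direct shear f_v = P/L_w = 195 / 26 = 7.5 kip/in (vertical).
Torsion M = P·e = 195 × 6.5 = 1267.5 kip·in.
Critical point at (x, y) = (2.75, 6.5) from centroid. f_tx = M·y/J = 14.64 kip/in; f_ty = M·x/J = 6.193 kip/in.
Resultant f_max = √[f_tx² + (f_v + f_ty)²] = √[14.64² + (7.5 + 6.193)²] = 20.05 kip/in.
Capacity per unit length: φr_n = 0.75 × 0.6 × 90 × (0.707 × 0.75) = 21.48 kip/in.
20.05 ≤ 21.48 → adequate.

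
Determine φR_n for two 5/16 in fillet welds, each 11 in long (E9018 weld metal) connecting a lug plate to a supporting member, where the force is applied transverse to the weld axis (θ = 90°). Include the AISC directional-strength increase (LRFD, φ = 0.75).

φR_n ≈ 295 kip

E90XX → F_EXX = 90 ksi.
t_e = 0.707 × 0.3125 = 0.2209 in; A_we = 0.2209 × 22 = 4.861 in².
Directional factor: 1.0 + 0.5 sin^1.5(90°) = 1.5.
F_nw = 0.6 × 90 × 1.5 = 81 ksi.
φR_n = 0.75 × 81 × 4.861 = 295.3 kip.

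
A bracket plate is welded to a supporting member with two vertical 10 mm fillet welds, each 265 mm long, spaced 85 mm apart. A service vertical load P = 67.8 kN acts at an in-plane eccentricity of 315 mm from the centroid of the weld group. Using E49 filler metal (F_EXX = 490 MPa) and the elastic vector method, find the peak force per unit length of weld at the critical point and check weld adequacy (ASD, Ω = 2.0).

Total weld length L_w = 530 mm. Treat welds as unit-width lines.
Polar moment about centroid: J = 2[d³/12 + d(b/2)²] = 2[265³/12 + 265×42.5²] = 4059000 mm³.
Direct shear f_v = P/L_w = 67.8×10³ / 530 = 127.9 N/mm (vertical).
Torsion M = P·e = 67.8×10³ × 315 = 21357000 N·mm.
Critical point at (x, y) = (42.5, 132.5) from centroid. f_tx = M·y/J = 697.2 N/mm; f_ty = M·x/J = 223.6 N/mm.
Resultant f_max = √[f_tx² + (f_v + f_ty)²] = √[697.2² + (127.9 + 223.6)²] = 780.8 N/mm.
Capacity per unit length: r_n/Ω = (1/2.0) × 0.6 × 490 × (0.707 × 10) = 1039 N/mm.
780.8 ≤ 1039 → adequate.

f_max ≈ 781 N/mm; adequate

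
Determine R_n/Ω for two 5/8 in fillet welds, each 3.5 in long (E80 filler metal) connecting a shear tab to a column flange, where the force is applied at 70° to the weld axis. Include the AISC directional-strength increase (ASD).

R_n/Ω ≈ 108 kips

E80XX → F_EXX = 80 ksi.
t_e = 0.707 × 0.625 = 0.4419 in; A_we = 0.4419 × 7 = 3.093 in².
Directional factor: 1.0 + 0.5 sin^1.5(70°) = 1.455.
F_nw = 0.6 × 80 × 1.455 = 69.86 ksi.
R_n/Ω = (69.86 × 3.093) / 2.0 = 108 kips.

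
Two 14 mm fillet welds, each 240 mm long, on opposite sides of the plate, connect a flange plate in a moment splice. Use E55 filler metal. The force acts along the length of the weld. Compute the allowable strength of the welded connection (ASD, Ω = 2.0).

E55XX → F_EXX = 550 MPa.
Effective throat t_e = 0.707 × 14 = 9.898 mm.
Total length L = 480 mm; A_we = 9.898 × 480 = 4751 mm².
F_nw = 0.6 F_EXX = 0.6 × 550 = 330 MPa.
R_n = 330 × 4751 × 10⁻³ = 1568 kN; R_n/Ω = 1568/2.0 = 783.9 kN.

R_n/Ω ≈ 784 kN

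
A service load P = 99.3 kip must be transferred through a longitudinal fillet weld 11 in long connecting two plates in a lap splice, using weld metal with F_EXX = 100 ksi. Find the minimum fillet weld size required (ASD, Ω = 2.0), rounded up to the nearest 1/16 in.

Total weld length L = 11 in.
Required throat t_e = P × Ω / (0.6 F_EXX × L) = 99.3 × 2.0 / (0.6 × 100 × 11) = 0.3009 in.
Required leg w = t_e / 0.707 = 0.4256 in → use 7/16 in.

w = 7/16 in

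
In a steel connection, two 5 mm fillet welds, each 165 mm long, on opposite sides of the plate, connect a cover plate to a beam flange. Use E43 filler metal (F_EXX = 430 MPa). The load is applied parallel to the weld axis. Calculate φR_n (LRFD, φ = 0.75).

φR_n ≈ 226 kN

Effective throat t_e = 0.707 × 5 = 3.535 mm.
Total length L = 330 mm; A_we = 3.535 × 330 = 1167 mm².
F_nw = 0.6 F_EXX = 0.6 × 430 = 258 MPa.
φR_n = 0.75 × 258 × 1167 × 10⁻³ = 225.7 kN.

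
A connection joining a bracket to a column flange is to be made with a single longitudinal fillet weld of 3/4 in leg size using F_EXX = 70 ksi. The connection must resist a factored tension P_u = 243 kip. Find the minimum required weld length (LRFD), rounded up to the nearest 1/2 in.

Throat t_e = 0.707 × 0.75 = 0.5302 in.
φr_n = 0.75 × 0.6 × 70 × 0.5302 = 16.7 kip/in.
L_req = P_u / φr_n = 243 / 16.7 = 14.55 in total.
Round up → use L = 15 in.

L = 15 in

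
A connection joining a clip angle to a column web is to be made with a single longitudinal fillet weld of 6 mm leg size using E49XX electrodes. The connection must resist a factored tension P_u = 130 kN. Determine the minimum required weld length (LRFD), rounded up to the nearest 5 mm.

E49XX → F_EXX = 490 MPa.
Throat t_e = 0.707 × 6 = 4.242 mm.
φr_n = 0.75 × 0.6 × 490 × 4.242 × 10⁻³ = 0.9354 kN/mm.
L_req = P_u / φr_n = 130 / 0.9354 = 139 mm total.
Round up → use L = 140 mm.

L = 140 mm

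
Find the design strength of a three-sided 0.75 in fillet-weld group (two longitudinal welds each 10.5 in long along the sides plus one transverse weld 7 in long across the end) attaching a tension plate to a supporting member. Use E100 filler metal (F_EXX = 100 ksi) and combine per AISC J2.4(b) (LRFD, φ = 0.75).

t_e = 0.707 × 0.75 = 0.5302 in.
R_nwl = 0.6 × 100 × 0.5302 × 21 = 668.1 kips (longitudinal, 2 welds).
R_nwt = 0.6 × 100 × 0.5302 × 7 = 222.7 kips (transverse, base value).
(i) R_nwl + R_nwt = 890.8 kips; (ii) 0.85 R_nwl + 1.5 R_nwt = 902 kips.
R_n = max = 902 kips [governs: (ii)]; φR_n = 676.5 kips.

φR_n ≈ 676 kips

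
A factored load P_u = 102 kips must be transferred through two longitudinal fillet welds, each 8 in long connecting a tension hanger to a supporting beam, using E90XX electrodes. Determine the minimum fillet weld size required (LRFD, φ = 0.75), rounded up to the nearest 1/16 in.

w = 1/4 in

E90XX → F_EXX = 90 ksi.
Total weld length L = 16 in.
Required throat t_e = P_u / (φ × 0.6 F_EXX × L) = 102 / (0.75 × 0.6 × 90 × 16) = 0.1574 in.
Required leg w = t_e / 0.707 = 0.2226 in → use 1/4 in.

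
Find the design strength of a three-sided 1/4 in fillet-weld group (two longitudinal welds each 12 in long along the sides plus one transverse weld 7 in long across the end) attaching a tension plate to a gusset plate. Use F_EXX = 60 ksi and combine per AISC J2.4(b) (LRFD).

t_e = 0.707 × 0.25 = 0.1767 in.
R_nwl = 0.6 × 60 × 0.1767 × 24 = 152.7 kip (longitudinal, 2 welds).
R_nwt = 0.6 × 60 × 0.1767 × 7 = 44.54 kip (transverse, base value).
(i) R_nwl + R_nwt = 197.3 kip; (ii) 0.85 R_nwl + 1.5 R_nwt = 196.6 kip.
R_n = max = 197.3 kip [governs: (i)]; φR_n = 147.9 kip.

φR_n ≈ 148 kip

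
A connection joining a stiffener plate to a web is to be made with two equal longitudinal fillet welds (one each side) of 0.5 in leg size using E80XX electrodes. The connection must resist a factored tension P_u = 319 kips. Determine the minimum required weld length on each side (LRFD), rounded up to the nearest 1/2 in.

L = 13 in on each side

E80XX → F_EXX = 80 ksi.
Throat t_e = 0.707 × 0.5 = 0.3535 in.
φr_n = 0.75 × 0.6 × 80 × 0.3535 = 12.73 kips/in.
L_req = P_u / φr_n = 319 / 12.73 = 25.07 in total.
Per side: 25.07 / 2 = 12.53 in.
Round up → use L = 13 in on each side.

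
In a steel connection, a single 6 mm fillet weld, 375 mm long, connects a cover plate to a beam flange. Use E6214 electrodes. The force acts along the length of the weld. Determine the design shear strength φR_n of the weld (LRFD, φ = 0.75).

φR_n ≈ 444 kN

E62XX → F_EXX = 620 MPa.
Effective throat t_e = 0.707 × 6 = 4.242 mm.
Total length L = 375 mm; A_we = 4.242 × 375 = 1591 mm².
F_nw = 0.6 F_EXX = 0.6 × 620 = 372 MPa.
φR_n = 0.75 × 372 × 1591 × 10⁻³ = 443.8 kN.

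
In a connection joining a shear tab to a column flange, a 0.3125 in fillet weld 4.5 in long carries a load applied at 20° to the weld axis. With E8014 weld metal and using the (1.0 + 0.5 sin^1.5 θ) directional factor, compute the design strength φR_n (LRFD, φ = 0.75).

E80XX → F_EXX = 80 ksi.
t_e = 0.707 × 0.3125 = 0.2209 in; A_we = 0.2209 × 4.5 = 0.9942 in².
Directional factor: 1.0 + 0.5 sin^1.5(20°) = 1.1.
F_nw = 0.6 × 80 × 1.1 = 52.8 ksi.
φR_n = 0.75 × 52.8 × 0.9942 = 39.37 kips.

φR_n ≈ 39.4 kips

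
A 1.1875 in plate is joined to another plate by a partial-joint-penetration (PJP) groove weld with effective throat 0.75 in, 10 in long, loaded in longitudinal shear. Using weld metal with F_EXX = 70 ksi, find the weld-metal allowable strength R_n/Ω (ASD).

R_n/Ω ≈ 158 kip

Effective throat (given) t_e = 0.75 in.
A_we = 0.75 × 10 = 7.5 in².
F_nw = 0.6 F_EXX = 42 ksi.
R_n/Ω = (42 × 7.5) / 2.0 = 157.5 kip.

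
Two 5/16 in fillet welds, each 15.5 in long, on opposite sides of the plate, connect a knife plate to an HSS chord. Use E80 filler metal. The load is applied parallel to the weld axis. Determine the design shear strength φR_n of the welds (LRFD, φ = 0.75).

φR_n ≈ 247 kips

E80XX → F_EXX = 80 ksi.
Effective throat t_e = 0.707 × 0.3125 = 0.2209 in.
Total length L = 31 in; A_we = 0.2209 × 31 = 6.849 in².
F_nw = 0.6 F_EXX = 0.6 × 80 = 48 ksi.
φR_n = 0.75 × 48 × 6.849 = 246.6 kips.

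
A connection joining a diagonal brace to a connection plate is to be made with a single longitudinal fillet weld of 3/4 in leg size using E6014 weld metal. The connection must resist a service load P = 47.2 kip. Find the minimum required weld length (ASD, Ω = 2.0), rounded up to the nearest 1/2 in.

L = 5 in

E60XX → F_EXX = 60 ksi.
Throat t_e = 0.707 × 0.75 = 0.5302 in.
r_n/Ω = (0.6 × 60 × 0.5302) / 2.0 = 9.544 kip/in.
L_req = P / (r_n/Ω) = 47.2 / 9.544 = 4.945 in total.
Round up → use L = 5 in.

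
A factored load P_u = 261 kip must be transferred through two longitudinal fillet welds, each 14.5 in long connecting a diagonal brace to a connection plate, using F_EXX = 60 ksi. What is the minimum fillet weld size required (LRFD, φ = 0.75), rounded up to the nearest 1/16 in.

Total weld length L = 29 in.
Required throat t_e = P_u / (φ × 0.6 F_EXX × L) = 261 / (0.75 × 0.6 × 60 × 29) = 0.3333 in.
Required leg w = t_e / 0.707 = 0.4715 in → use 1/2 in.

w = 1/2 in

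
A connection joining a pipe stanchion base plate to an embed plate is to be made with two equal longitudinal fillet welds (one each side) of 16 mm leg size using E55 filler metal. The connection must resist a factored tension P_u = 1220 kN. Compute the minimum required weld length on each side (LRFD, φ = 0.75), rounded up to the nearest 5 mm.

E55XX → F_EXX = 550 MPa.
Throat t_e = 0.707 × 16 = 11.31 mm.
φr_n = 0.75 × 0.6 × 550 × 11.31 × 10⁻³ = 2.8 kN/mm.
L_req = P_u / φr_n = 1220 / 2.8 = 435.8 mm total.
Per side: 435.8 / 2 = 217.9 mm.
Round up → use L = 220 mm on each side.

L = 220 mm on each side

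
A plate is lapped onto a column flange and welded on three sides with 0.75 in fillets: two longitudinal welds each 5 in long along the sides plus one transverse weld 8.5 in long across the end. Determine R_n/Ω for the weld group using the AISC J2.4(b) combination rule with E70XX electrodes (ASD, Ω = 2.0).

E70XX → F_EXX = 70 ksi.
t_e = 0.707 × 0.75 = 0.5302 in.
R_nwl = 0.6 × 70 × 0.5302 × 10 = 222.7 kips (longitudinal, 2 welds).
R_nwt = 0.6 × 70 × 0.5302 × 8.5 = 189.3 kips (transverse, base value).
(i) R_nwl + R_nwt = 412 kips; (ii) 0.85 R_nwl + 1.5 R_nwt = 473.2 kips.
R_n = max = 473.2 kips [governs: (ii)]; R_n/Ω = 236.6 kips.

R_n/Ω ≈ 237 kips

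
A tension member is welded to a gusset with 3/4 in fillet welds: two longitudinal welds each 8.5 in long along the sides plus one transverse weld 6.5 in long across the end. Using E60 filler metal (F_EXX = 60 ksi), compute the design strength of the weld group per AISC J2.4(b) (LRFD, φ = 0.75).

φR_n ≈ 346 kip

t_e = 0.707 × 0.75 = 0.5302 in.
R_nwl = 0.6 × 60 × 0.5302 × 17 = 324.5 kip (longitudinal, 2 welds).
R_nwt = 0.6 × 60 × 0.5302 × 6.5 = 124.1 kip (transverse, base value).
(i) R_nwl + R_nwt = 448.6 kip; (ii) 0.85 R_nwl + 1.5 R_nwt = 462 kip.
R_n = max = 462 kip [governs: (ii)]; φR_n = 346.5 kip.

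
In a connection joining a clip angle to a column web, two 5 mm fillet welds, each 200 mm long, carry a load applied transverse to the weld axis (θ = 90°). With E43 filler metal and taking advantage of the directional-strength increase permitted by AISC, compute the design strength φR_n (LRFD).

φR_n ≈ 410 kN

E43XX → F_EXX = 430 MPa.
t_e = 0.707 × 5 = 3.535 mm; A_we = 3.535 × 400 = 1414 mm².
Directional factor: 1.0 + 0.5 sin^1.5(90°) = 1.5.
F_nw = 0.6 × 430 × 1.5 = 387 MPa.
φR_n = 0.75 × 387 × 1414 × 10⁻³ = 410.4 kN.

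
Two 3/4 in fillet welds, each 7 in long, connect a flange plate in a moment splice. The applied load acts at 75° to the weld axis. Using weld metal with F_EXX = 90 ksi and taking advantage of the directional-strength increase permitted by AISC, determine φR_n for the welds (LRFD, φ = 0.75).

φR_n ≈ 443 kip

t_e = 0.707 × 0.75 = 0.5302 in; A_we = 0.5302 × 14 = 7.423 in².
Directional factor: 1.0 + 0.5 sin^1.5(75°) = 1.475.
F_nw = 0.6 × 90 × 1.475 = 79.63 ksi.
φR_n = 0.75 × 79.63 × 7.423 = 443.4 kip.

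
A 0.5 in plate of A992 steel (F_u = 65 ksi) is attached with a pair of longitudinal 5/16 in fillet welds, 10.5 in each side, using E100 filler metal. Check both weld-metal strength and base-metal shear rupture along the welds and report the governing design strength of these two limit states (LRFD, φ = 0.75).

φR_n ≈ 209 kips (weld metal governs)

E100XX → F_EXX = 100 ksi.
t_e = 0.707 × 0.3125 = 0.2209 in; L = 21 in.
Weld metal: φR_n = 0.75 × 0.6 × 100 × 0.2209 × 21 = 208.8 kips.
Base metal (shear rupture): φR_n = 0.75 × 0.6 × 65 × 0.5 × 21 = 307.1 kips.
Governing: weld metal.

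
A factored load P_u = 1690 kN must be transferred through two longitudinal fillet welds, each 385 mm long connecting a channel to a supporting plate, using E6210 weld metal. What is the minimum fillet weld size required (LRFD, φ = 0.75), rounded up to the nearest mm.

w = 12 mm

E62XX → F_EXX = 620 MPa.
Total weld length L = 770 mm.
Required throat t_e = P_u / (φ × 0.6 F_EXX × L) = 1690 / (0.75 × 0.6 × 620 × 770 × 10⁻³) = 7.867 mm.
Required leg w = t_e / 0.707 = 11.13 mm → use 12 mm.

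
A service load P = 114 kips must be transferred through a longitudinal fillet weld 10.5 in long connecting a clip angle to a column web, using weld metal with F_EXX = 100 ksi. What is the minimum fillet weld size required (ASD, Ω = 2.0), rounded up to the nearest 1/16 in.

Total weld length L = 10.5 in.
Required throat t_e = P × Ω / (0.6 F_EXX × L) = 114 × 2.0 / (0.6 × 100 × 10.5) = 0.3619 in.
Required leg w = t_e / 0.707 = 0.5119 in → use 9/16 in.

w = 9/16 in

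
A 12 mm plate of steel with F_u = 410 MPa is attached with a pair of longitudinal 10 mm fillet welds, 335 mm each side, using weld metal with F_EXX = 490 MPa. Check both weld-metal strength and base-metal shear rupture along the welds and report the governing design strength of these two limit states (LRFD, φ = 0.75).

t_e = 0.707 × 10 = 7.07 mm; L = 670 mm.
Weld metal: φR_n = 0.75 × 0.6 × 490 × 7.07 × 670 × 10⁻³ = 1044 kN.
Base metal (shear rupture): φR_n = 0.75 × 0.6 × 410 × 12 × 670 × 10⁻³ = 1483 kN.
Governing: weld metal.

φR_n ≈ 1040 kN (weld metal governs)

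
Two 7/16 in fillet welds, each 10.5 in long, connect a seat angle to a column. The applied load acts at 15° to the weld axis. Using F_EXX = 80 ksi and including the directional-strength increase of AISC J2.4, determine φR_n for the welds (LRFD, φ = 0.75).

φR_n ≈ 249 kips

t_e = 0.707 × 0.4375 = 0.3093 in; A_we = 0.3093 × 21 = 6.496 in².
Directional factor: 1.0 + 0.5 sin^1.5(15°) = 1.066.
F_nw = 0.6 × 80 × 1.066 = 51.16 ksi.
φR_n = 0.75 × 51.16 × 6.496 = 249.2 kips.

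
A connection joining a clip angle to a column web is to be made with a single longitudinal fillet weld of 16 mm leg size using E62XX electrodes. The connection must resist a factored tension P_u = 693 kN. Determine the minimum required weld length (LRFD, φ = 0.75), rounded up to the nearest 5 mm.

L = 220 mm

E62XX → F_EXX = 620 MPa.
Throat t_e = 0.707 × 16 = 11.31 mm.
φr_n = 0.75 × 0.6 × 620 × 11.31 × 10⁻³ = 3.156 kN/mm.
L_req = P_u / φr_n = 693 / 3.156 = 219.6 mm total.
Round up → use L = 220 mm.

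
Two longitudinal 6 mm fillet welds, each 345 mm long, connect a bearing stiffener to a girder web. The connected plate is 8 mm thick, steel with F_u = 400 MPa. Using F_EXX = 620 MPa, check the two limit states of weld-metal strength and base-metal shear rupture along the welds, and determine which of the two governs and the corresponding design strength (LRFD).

φR_n ≈ 817 kN (weld metal governs)

t_e = 0.707 × 6 = 4.242 mm; L = 690 mm.
Weld metal: φR_n = 0.75 × 0.6 × 620 × 4.242 × 690 × 10⁻³ = 816.6 kN.
Base metal (shear rupture): φR_n = 0.75 × 0.6 × 400 × 8 × 690 × 10⁻³ = 993.6 kN.
Governing: weld metal.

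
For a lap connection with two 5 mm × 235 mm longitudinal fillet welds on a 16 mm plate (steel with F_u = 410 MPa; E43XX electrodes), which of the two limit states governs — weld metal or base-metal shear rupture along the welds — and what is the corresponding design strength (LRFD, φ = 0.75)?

φR_n ≈ 321 kN (weld metal governs)

E43XX → F_EXX = 430 MPa.
t_e = 0.707 × 5 = 3.535 mm; L = 470 mm.
Weld metal: φR_n = 0.75 × 0.6 × 430 × 3.535 × 470 × 10⁻³ = 321.5 kN.
Base metal (shear rupture): φR_n = 0.75 × 0.6 × 410 × 16 × 470 × 10⁻³ = 1387 kN.
Governing: weld metal.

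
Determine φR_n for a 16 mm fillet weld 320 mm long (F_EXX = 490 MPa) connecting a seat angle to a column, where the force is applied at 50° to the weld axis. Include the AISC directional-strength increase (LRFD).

t_e = 0.707 × 16 = 11.31 mm; A_we = 11.31 × 320 = 3620 mm².
Directional factor: 1.0 + 0.5 sin^1.5(50°) = 1.335.
F_nw = 0.6 × 490 × 1.335 = 392.6 MPa.
φR_n = 0.75 × 392.6 × 3620 × 10⁻³ = 1066 kN.

φR_n ≈ 1070 kN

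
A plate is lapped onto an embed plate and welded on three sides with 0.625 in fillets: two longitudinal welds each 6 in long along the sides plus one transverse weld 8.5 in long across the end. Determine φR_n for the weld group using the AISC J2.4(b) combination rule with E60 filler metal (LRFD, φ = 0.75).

E60XX → F_EXX = 60 ksi.
t_e = 0.707 × 0.625 = 0.4419 in.
R_nwl = 0.6 × 60 × 0.4419 × 12 = 190.9 kip (longitudinal, 2 welds).
R_nwt = 0.6 × 60 × 0.4419 × 8.5 = 135.2 kip (transverse, base value).
(i) R_nwl + R_nwt = 326.1 kip; (ii) 0.85 R_nwl + 1.5 R_nwt = 365.1 kip.
R_n = max = 365.1 kip [governs: (ii)]; φR_n = 273.8 kip.

φR_n ≈ 274 kip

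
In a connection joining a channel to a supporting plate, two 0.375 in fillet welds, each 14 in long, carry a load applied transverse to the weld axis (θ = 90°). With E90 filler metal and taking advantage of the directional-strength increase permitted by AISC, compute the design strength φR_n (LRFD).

φR_n ≈ 451 kip

E90XX → F_EXX = 90 ksi.
t_e = 0.707 × 0.375 = 0.2651 in; A_we = 0.2651 × 28 = 7.423 in².
Directional factor: 1.0 + 0.5 sin^1.5(90°) = 1.5.
F_nw = 0.6 × 90 × 1.5 = 81 ksi.
φR_n = 0.75 × 81 × 7.423 = 451 kip.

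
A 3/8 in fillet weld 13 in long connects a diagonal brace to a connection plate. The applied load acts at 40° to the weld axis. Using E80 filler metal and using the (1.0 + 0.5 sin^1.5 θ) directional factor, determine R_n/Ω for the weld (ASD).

R_n/Ω ≈ 104 kip

E80XX → F_EXX = 80 ksi.
t_e = 0.707 × 0.375 = 0.2651 in; A_we = 0.2651 × 13 = 3.447 in².
Directional factor: 1.0 + 0.5 sin^1.5(40°) = 1.258.
F_nw = 0.6 × 80 × 1.258 = 60.37 ksi.
R_n/Ω = (60.37 × 3.447) / 2.0 = 104 kip.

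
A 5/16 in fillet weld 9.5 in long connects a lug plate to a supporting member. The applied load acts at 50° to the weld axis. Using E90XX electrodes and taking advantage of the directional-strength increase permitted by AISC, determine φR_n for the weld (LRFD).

φR_n ≈ 114 kips

E90XX → F_EXX = 90 ksi.
t_e = 0.707 × 0.3125 = 0.2209 in; A_we = 0.2209 × 9.5 = 2.099 in².
Directional factor: 1.0 + 0.5 sin^1.5(50°) = 1.335.
F_nw = 0.6 × 90 × 1.335 = 72.1 ksi.
φR_n = 0.75 × 72.1 × 2.099 = 113.5 kips.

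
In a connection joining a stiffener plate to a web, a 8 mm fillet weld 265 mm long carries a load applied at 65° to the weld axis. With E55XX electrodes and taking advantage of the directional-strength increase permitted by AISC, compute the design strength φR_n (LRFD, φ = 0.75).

φR_n ≈ 531 kN

E55XX → F_EXX = 550 MPa.
t_e = 0.707 × 8 = 5.656 mm; A_we = 5.656 × 265 = 1499 mm².
Directional factor: 1.0 + 0.5 sin^1.5(65°) = 1.431.
F_nw = 0.6 × 550 × 1.431 = 472.4 MPa.
φR_n = 0.75 × 472.4 × 1499 × 10⁻³ = 531 kN.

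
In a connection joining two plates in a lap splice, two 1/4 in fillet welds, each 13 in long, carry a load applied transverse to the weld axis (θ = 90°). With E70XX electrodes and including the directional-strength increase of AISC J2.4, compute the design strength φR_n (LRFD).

E70XX → F_EXX = 70 ksi.
t_e = 0.707 × 0.25 = 0.1767 in; A_we = 0.1767 × 26 = 4.595 in².
Directional factor: 1.0 + 0.5 sin^1.5(90°) = 1.5.
F_nw = 0.6 × 70 × 1.5 = 63 ksi.
φR_n = 0.75 × 63 × 4.595 = 217.1 kips.

φR_n ≈ 217 kips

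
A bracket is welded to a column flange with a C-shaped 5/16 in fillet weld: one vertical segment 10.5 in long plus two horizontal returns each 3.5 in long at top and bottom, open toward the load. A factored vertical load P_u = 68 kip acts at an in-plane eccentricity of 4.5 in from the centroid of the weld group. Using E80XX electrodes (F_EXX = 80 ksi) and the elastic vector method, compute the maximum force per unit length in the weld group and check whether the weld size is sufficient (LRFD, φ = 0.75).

f_max ≈ 8.44 kip/in; NOT adequate

Total weld length L_w = 17.5 in. Treat welds as unit-width lines.
Centroid: x̄ = 2×3.5×1.75 / 17.5 = 0.7 in from the vertical weld.
Polar moment about centroid: J = I_x + I_y = [10.5³/12 + 2×3.5×5.25²] + [10.5×0.7² + 2(3.5³/12 + 3.5×1.05²)] = 309.4 in³.
Direct shear f_v = P/L_w = 68 / 17.5 = 3.886 kip/in (vertical).
Torsion M = P·e = 68 × 4.5 = 306 kip·in.
Critical point at (x, y) = (2.8, 5.25) from centroid. f_tx = M·y/J = 5.192 kip/in; f_ty = M·x/J = 2.769 kip/in.
Resultant f_max = √[f_tx² + (f_v + f_ty)²] = √[5.192² + (3.886 + 2.769)²] = 8.441 kip/in.
Capacity per unit length: φr_n = 0.75 × 0.6 × 80 × (0.707 × 0.3125) = 7.954 kip/in.
8.441 > 7.954 → NOT adequate.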